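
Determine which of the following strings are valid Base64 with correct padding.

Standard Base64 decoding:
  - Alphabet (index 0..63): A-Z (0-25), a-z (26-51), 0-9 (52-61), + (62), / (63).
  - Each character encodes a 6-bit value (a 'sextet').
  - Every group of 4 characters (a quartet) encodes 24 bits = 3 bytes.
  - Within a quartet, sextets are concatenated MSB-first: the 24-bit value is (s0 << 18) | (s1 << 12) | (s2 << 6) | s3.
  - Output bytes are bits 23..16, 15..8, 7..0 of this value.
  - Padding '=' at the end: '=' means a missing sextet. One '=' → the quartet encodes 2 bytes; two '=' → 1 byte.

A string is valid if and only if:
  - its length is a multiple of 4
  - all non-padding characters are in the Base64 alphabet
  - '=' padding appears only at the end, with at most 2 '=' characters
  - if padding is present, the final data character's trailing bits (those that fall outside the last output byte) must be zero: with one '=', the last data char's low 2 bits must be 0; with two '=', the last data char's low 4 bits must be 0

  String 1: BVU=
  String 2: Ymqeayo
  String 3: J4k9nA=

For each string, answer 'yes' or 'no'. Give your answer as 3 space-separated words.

String 1: 'BVU=' → valid
String 2: 'Ymqeayo' → invalid (len=7 not mult of 4)
String 3: 'J4k9nA=' → invalid (len=7 not mult of 4)

Answer: yes no no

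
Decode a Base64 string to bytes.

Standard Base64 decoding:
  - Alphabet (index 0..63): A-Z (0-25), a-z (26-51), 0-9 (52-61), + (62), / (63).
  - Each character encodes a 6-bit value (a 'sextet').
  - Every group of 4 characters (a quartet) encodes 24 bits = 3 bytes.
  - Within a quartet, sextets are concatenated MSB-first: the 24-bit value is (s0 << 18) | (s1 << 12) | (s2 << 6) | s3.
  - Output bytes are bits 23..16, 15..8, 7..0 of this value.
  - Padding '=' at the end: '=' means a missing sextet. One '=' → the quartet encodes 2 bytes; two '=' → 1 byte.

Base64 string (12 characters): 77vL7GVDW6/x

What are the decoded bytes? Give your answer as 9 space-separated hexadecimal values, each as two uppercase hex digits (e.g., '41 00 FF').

Answer: EF BB CB EC 65 43 5B AF F1

Derivation:
After char 0 ('7'=59): chars_in_quartet=1 acc=0x3B bytes_emitted=0
After char 1 ('7'=59): chars_in_quartet=2 acc=0xEFB bytes_emitted=0
After char 2 ('v'=47): chars_in_quartet=3 acc=0x3BEEF bytes_emitted=0
After char 3 ('L'=11): chars_in_quartet=4 acc=0xEFBBCB -> emit EF BB CB, reset; bytes_emitted=3
After char 4 ('7'=59): chars_in_quartet=1 acc=0x3B bytes_emitted=3
After char 5 ('G'=6): chars_in_quartet=2 acc=0xEC6 bytes_emitted=3
After char 6 ('V'=21): chars_in_quartet=3 acc=0x3B195 bytes_emitted=3
After char 7 ('D'=3): chars_in_quartet=4 acc=0xEC6543 -> emit EC 65 43, reset; bytes_emitted=6
After char 8 ('W'=22): chars_in_quartet=1 acc=0x16 bytes_emitted=6
After char 9 ('6'=58): chars_in_quartet=2 acc=0x5BA bytes_emitted=6
After char 10 ('/'=63): chars_in_quartet=3 acc=0x16EBF bytes_emitted=6
After char 11 ('x'=49): chars_in_quartet=4 acc=0x5BAFF1 -> emit 5B AF F1, reset; bytes_emitted=9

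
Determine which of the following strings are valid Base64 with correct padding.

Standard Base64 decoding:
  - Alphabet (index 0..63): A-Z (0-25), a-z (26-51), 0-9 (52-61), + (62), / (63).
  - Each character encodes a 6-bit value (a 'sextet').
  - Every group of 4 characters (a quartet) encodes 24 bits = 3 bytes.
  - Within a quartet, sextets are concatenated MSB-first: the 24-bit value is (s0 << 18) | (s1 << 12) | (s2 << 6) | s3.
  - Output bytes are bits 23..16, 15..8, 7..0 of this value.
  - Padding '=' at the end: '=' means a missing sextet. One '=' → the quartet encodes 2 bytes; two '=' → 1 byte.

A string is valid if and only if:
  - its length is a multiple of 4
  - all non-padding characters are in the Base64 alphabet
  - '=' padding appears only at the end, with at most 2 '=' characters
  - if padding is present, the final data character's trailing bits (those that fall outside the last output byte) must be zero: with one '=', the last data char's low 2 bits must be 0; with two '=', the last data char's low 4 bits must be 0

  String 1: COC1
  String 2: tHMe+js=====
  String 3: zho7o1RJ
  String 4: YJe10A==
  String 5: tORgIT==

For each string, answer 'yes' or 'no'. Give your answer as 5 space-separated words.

String 1: 'COC1' → valid
String 2: 'tHMe+js=====' → invalid (5 pad chars (max 2))
String 3: 'zho7o1RJ' → valid
String 4: 'YJe10A==' → valid
String 5: 'tORgIT==' → invalid (bad trailing bits)

Answer: yes no yes yes no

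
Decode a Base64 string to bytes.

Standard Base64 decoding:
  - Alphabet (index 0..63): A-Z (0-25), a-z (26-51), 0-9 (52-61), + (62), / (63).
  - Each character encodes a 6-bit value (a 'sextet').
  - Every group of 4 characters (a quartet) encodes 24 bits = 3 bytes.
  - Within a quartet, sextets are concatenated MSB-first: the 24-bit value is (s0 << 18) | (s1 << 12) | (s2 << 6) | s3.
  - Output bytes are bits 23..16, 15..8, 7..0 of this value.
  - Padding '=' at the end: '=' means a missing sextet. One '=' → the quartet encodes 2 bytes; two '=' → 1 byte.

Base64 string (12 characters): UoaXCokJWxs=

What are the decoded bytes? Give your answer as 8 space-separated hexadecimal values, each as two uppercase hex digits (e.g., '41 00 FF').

Answer: 52 86 97 0A 89 09 5B 1B

Derivation:
After char 0 ('U'=20): chars_in_quartet=1 acc=0x14 bytes_emitted=0
After char 1 ('o'=40): chars_in_quartet=2 acc=0x528 bytes_emitted=0
After char 2 ('a'=26): chars_in_quartet=3 acc=0x14A1A bytes_emitted=0
After char 3 ('X'=23): chars_in_quartet=4 acc=0x528697 -> emit 52 86 97, reset; bytes_emitted=3
After char 4 ('C'=2): chars_in_quartet=1 acc=0x2 bytes_emitted=3
After char 5 ('o'=40): chars_in_quartet=2 acc=0xA8 bytes_emitted=3
After char 6 ('k'=36): chars_in_quartet=3 acc=0x2A24 bytes_emitted=3
After char 7 ('J'=9): chars_in_quartet=4 acc=0xA8909 -> emit 0A 89 09, reset; bytes_emitted=6
After char 8 ('W'=22): chars_in_quartet=1 acc=0x16 bytes_emitted=6
After char 9 ('x'=49): chars_in_quartet=2 acc=0x5B1 bytes_emitted=6
After char 10 ('s'=44): chars_in_quartet=3 acc=0x16C6C bytes_emitted=6
Padding '=': partial quartet acc=0x16C6C -> emit 5B 1B; bytes_emitted=8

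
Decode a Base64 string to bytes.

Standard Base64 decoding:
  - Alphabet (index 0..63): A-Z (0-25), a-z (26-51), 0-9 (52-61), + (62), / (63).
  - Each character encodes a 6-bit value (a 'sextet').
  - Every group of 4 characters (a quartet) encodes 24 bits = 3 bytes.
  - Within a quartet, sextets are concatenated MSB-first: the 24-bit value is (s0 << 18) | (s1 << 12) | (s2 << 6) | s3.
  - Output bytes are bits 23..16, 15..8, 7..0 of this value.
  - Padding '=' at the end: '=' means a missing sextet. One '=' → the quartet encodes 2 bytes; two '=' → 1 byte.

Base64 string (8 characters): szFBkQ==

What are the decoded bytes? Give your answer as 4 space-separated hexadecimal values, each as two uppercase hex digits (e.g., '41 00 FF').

Answer: B3 31 41 91

Derivation:
After char 0 ('s'=44): chars_in_quartet=1 acc=0x2C bytes_emitted=0
After char 1 ('z'=51): chars_in_quartet=2 acc=0xB33 bytes_emitted=0
After char 2 ('F'=5): chars_in_quartet=3 acc=0x2CCC5 bytes_emitted=0
After char 3 ('B'=1): chars_in_quartet=4 acc=0xB33141 -> emit B3 31 41, reset; bytes_emitted=3
After char 4 ('k'=36): chars_in_quartet=1 acc=0x24 bytes_emitted=3
After char 5 ('Q'=16): chars_in_quartet=2 acc=0x910 bytes_emitted=3
Padding '==': partial quartet acc=0x910 -> emit 91; bytes_emitted=4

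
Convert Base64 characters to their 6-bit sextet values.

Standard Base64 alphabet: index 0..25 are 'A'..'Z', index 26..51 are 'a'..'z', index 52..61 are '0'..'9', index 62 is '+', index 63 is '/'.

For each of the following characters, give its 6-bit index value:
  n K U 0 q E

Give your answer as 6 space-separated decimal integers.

Answer: 39 10 20 52 42 4

Derivation:
'n': a..z range, 26 + ord('n') − ord('a') = 39
'K': A..Z range, ord('K') − ord('A') = 10
'U': A..Z range, ord('U') − ord('A') = 20
'0': 0..9 range, 52 + ord('0') − ord('0') = 52
'q': a..z range, 26 + ord('q') − ord('a') = 42
'E': A..Z range, ord('E') − ord('A') = 4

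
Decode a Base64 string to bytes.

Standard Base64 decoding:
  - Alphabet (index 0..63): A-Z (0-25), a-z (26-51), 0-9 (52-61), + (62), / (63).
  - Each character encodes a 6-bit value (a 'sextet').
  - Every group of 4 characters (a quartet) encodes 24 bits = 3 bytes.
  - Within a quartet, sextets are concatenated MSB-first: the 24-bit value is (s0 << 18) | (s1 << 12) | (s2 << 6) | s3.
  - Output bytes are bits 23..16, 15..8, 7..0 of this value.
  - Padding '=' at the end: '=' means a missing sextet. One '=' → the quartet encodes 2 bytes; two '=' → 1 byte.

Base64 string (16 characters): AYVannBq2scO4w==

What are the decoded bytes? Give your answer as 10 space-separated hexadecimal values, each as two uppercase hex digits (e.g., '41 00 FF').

Answer: 01 85 5A 9E 70 6A DA C7 0E E3

Derivation:
After char 0 ('A'=0): chars_in_quartet=1 acc=0x0 bytes_emitted=0
After char 1 ('Y'=24): chars_in_quartet=2 acc=0x18 bytes_emitted=0
After char 2 ('V'=21): chars_in_quartet=3 acc=0x615 bytes_emitted=0
After char 3 ('a'=26): chars_in_quartet=4 acc=0x1855A -> emit 01 85 5A, reset; bytes_emitted=3
After char 4 ('n'=39): chars_in_quartet=1 acc=0x27 bytes_emitted=3
After char 5 ('n'=39): chars_in_quartet=2 acc=0x9E7 bytes_emitted=3
After char 6 ('B'=1): chars_in_quartet=3 acc=0x279C1 bytes_emitted=3
After char 7 ('q'=42): chars_in_quartet=4 acc=0x9E706A -> emit 9E 70 6A, reset; bytes_emitted=6
After char 8 ('2'=54): chars_in_quartet=1 acc=0x36 bytes_emitted=6
After char 9 ('s'=44): chars_in_quartet=2 acc=0xDAC bytes_emitted=6
After char 10 ('c'=28): chars_in_quartet=3 acc=0x36B1C bytes_emitted=6
After char 11 ('O'=14): chars_in_quartet=4 acc=0xDAC70E -> emit DA C7 0E, reset; bytes_emitted=9
After char 12 ('4'=56): chars_in_quartet=1 acc=0x38 bytes_emitted=9
After char 13 ('w'=48): chars_in_quartet=2 acc=0xE30 bytes_emitted=9
Padding '==': partial quartet acc=0xE30 -> emit E3; bytes_emitted=10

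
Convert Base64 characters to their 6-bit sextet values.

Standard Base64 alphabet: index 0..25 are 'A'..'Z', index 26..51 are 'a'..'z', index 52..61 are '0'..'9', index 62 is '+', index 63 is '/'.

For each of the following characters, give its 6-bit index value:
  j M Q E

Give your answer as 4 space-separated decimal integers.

'j': a..z range, 26 + ord('j') − ord('a') = 35
'M': A..Z range, ord('M') − ord('A') = 12
'Q': A..Z range, ord('Q') − ord('A') = 16
'E': A..Z range, ord('E') − ord('A') = 4

Answer: 35 12 16 4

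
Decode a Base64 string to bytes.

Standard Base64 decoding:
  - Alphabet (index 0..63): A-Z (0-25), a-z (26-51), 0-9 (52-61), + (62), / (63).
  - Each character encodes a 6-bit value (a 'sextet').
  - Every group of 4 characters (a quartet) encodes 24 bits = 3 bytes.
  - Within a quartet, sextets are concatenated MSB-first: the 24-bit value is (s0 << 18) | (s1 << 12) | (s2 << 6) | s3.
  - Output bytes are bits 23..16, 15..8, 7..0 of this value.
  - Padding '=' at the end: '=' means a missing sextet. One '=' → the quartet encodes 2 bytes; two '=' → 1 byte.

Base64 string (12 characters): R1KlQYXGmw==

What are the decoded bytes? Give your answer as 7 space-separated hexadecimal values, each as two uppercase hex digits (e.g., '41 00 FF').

After char 0 ('R'=17): chars_in_quartet=1 acc=0x11 bytes_emitted=0
After char 1 ('1'=53): chars_in_quartet=2 acc=0x475 bytes_emitted=0
After char 2 ('K'=10): chars_in_quartet=3 acc=0x11D4A bytes_emitted=0
After char 3 ('l'=37): chars_in_quartet=4 acc=0x4752A5 -> emit 47 52 A5, reset; bytes_emitted=3
After char 4 ('Q'=16): chars_in_quartet=1 acc=0x10 bytes_emitted=3
After char 5 ('Y'=24): chars_in_quartet=2 acc=0x418 bytes_emitted=3
After char 6 ('X'=23): chars_in_quartet=3 acc=0x10617 bytes_emitted=3
After char 7 ('G'=6): chars_in_quartet=4 acc=0x4185C6 -> emit 41 85 C6, reset; bytes_emitted=6
After char 8 ('m'=38): chars_in_quartet=1 acc=0x26 bytes_emitted=6
After char 9 ('w'=48): chars_in_quartet=2 acc=0x9B0 bytes_emitted=6
Padding '==': partial quartet acc=0x9B0 -> emit 9B; bytes_emitted=7

Answer: 47 52 A5 41 85 C6 9B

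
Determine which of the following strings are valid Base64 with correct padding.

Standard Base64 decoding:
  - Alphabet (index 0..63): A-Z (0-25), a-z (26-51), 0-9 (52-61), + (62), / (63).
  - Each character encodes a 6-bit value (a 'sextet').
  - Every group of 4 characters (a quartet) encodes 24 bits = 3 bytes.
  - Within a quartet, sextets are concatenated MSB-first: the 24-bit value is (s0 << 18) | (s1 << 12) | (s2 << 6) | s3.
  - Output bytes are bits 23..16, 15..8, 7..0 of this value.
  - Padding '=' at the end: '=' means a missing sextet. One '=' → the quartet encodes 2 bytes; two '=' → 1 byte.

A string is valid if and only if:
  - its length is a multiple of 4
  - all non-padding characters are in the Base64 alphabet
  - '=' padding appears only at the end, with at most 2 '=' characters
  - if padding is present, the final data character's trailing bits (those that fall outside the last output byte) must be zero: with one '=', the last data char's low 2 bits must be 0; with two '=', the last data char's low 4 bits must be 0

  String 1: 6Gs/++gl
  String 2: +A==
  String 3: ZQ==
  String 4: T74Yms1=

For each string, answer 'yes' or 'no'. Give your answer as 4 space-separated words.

String 1: '6Gs/++gl' → valid
String 2: '+A==' → valid
String 3: 'ZQ==' → valid
String 4: 'T74Yms1=' → invalid (bad trailing bits)

Answer: yes yes yes no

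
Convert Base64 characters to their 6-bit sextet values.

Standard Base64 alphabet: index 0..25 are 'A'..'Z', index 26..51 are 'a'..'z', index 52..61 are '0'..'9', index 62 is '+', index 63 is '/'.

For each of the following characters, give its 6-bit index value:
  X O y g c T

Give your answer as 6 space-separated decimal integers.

Answer: 23 14 50 32 28 19

Derivation:
'X': A..Z range, ord('X') − ord('A') = 23
'O': A..Z range, ord('O') − ord('A') = 14
'y': a..z range, 26 + ord('y') − ord('a') = 50
'g': a..z range, 26 + ord('g') − ord('a') = 32
'c': a..z range, 26 + ord('c') − ord('a') = 28
'T': A..Z range, ord('T') − ord('A') = 19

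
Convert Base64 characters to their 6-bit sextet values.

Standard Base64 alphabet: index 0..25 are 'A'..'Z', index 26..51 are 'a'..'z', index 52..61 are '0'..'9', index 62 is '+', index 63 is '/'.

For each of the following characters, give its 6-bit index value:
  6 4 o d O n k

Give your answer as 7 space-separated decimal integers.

Answer: 58 56 40 29 14 39 36

Derivation:
'6': 0..9 range, 52 + ord('6') − ord('0') = 58
'4': 0..9 range, 52 + ord('4') − ord('0') = 56
'o': a..z range, 26 + ord('o') − ord('a') = 40
'd': a..z range, 26 + ord('d') − ord('a') = 29
'O': A..Z range, ord('O') − ord('A') = 14
'n': a..z range, 26 + ord('n') − ord('a') = 39
'k': a..z range, 26 + ord('k') − ord('a') = 36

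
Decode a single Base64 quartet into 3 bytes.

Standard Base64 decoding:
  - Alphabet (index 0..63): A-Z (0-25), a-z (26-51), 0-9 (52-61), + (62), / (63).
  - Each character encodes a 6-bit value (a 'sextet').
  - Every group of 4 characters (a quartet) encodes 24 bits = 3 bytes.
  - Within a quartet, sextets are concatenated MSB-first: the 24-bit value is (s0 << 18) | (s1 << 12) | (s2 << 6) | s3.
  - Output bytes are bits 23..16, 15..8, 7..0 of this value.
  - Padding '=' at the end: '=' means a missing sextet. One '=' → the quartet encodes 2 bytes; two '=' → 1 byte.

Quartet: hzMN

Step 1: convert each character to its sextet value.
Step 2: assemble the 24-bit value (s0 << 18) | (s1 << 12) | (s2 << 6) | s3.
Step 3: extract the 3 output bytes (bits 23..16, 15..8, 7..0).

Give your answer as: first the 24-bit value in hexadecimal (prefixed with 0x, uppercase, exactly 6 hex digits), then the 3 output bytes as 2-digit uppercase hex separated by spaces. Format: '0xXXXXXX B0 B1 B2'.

Answer: 0x87330D 87 33 0D

Derivation:
Sextets: h=33, z=51, M=12, N=13
24-bit: (33<<18) | (51<<12) | (12<<6) | 13
      = 0x840000 | 0x033000 | 0x000300 | 0x00000D
      = 0x87330D
Bytes: (v>>16)&0xFF=87, (v>>8)&0xFF=33, v&0xFF=0D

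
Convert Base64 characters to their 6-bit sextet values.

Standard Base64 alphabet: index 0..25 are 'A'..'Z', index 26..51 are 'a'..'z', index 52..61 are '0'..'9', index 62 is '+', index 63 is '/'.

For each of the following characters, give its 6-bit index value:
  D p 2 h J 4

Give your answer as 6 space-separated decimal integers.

Answer: 3 41 54 33 9 56

Derivation:
'D': A..Z range, ord('D') − ord('A') = 3
'p': a..z range, 26 + ord('p') − ord('a') = 41
'2': 0..9 range, 52 + ord('2') − ord('0') = 54
'h': a..z range, 26 + ord('h') − ord('a') = 33
'J': A..Z range, ord('J') − ord('A') = 9
'4': 0..9 range, 52 + ord('4') − ord('0') = 56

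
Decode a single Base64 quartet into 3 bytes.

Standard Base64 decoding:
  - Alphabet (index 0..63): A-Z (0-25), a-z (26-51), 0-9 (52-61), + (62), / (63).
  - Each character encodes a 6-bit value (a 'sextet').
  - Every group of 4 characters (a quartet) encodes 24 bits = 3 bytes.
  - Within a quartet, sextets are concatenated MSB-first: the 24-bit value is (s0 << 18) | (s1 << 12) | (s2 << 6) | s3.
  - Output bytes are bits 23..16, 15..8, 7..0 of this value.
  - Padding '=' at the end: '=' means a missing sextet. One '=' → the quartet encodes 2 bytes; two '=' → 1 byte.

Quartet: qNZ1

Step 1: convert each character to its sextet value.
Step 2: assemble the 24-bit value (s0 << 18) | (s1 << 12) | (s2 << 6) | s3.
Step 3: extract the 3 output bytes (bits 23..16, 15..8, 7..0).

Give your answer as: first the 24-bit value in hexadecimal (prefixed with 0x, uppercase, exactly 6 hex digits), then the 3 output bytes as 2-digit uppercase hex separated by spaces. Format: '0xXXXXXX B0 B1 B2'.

Sextets: q=42, N=13, Z=25, 1=53
24-bit: (42<<18) | (13<<12) | (25<<6) | 53
      = 0xA80000 | 0x00D000 | 0x000640 | 0x000035
      = 0xA8D675
Bytes: (v>>16)&0xFF=A8, (v>>8)&0xFF=D6, v&0xFF=75

Answer: 0xA8D675 A8 D6 75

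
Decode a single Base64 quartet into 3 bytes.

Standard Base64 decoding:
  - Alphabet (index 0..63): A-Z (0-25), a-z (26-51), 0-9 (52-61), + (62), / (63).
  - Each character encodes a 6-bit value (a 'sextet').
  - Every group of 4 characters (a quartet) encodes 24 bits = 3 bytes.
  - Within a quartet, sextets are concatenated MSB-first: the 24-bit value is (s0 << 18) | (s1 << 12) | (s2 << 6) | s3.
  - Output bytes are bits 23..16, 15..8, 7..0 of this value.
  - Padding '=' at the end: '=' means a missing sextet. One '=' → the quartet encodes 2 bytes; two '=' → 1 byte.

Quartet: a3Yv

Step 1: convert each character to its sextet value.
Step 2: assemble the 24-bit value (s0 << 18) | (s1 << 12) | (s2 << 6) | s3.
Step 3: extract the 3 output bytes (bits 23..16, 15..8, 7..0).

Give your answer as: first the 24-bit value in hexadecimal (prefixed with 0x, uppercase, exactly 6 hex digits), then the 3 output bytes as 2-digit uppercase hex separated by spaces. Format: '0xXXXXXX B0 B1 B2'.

Sextets: a=26, 3=55, Y=24, v=47
24-bit: (26<<18) | (55<<12) | (24<<6) | 47
      = 0x680000 | 0x037000 | 0x000600 | 0x00002F
      = 0x6B762F
Bytes: (v>>16)&0xFF=6B, (v>>8)&0xFF=76, v&0xFF=2F

Answer: 0x6B762F 6B 76 2F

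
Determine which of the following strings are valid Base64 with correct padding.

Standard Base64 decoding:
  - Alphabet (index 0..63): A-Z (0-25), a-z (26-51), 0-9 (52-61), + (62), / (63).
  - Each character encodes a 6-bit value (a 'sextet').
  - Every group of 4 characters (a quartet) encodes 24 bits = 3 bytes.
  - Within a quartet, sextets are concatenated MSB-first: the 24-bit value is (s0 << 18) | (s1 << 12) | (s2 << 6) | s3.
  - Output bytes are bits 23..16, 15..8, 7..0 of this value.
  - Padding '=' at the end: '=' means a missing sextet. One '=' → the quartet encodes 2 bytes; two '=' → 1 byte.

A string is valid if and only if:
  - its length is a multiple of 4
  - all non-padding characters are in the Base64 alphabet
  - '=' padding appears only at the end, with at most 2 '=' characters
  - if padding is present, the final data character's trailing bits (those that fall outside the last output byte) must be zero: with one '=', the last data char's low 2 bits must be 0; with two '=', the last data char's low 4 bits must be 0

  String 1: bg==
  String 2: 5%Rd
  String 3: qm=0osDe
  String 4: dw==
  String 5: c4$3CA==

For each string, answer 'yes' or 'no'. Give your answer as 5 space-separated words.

Answer: yes no no yes no

Derivation:
String 1: 'bg==' → valid
String 2: '5%Rd' → invalid (bad char(s): ['%'])
String 3: 'qm=0osDe' → invalid (bad char(s): ['=']; '=' in middle)
String 4: 'dw==' → valid
String 5: 'c4$3CA==' → invalid (bad char(s): ['$'])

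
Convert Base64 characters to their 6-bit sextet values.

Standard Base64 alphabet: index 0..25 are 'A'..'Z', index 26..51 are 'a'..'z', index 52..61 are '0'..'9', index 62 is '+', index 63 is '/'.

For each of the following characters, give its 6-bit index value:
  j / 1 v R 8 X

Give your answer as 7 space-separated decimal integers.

Answer: 35 63 53 47 17 60 23

Derivation:
'j': a..z range, 26 + ord('j') − ord('a') = 35
'/': index 63
'1': 0..9 range, 52 + ord('1') − ord('0') = 53
'v': a..z range, 26 + ord('v') − ord('a') = 47
'R': A..Z range, ord('R') − ord('A') = 17
'8': 0..9 range, 52 + ord('8') − ord('0') = 60
'X': A..Z range, ord('X') − ord('A') = 23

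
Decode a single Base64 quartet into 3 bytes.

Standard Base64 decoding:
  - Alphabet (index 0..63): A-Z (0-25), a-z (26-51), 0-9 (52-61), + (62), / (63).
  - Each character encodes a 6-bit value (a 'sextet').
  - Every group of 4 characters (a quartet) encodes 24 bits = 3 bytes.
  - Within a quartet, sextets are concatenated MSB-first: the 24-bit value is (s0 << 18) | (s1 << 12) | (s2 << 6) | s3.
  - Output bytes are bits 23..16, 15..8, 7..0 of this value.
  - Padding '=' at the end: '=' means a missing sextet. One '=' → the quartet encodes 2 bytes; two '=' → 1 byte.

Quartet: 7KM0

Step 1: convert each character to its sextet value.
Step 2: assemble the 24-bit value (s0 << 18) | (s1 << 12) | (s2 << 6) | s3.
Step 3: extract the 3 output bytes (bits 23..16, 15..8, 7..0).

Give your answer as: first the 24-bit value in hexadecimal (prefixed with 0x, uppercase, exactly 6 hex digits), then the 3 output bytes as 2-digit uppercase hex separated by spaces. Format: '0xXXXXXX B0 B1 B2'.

Answer: 0xECA334 EC A3 34

Derivation:
Sextets: 7=59, K=10, M=12, 0=52
24-bit: (59<<18) | (10<<12) | (12<<6) | 52
      = 0xEC0000 | 0x00A000 | 0x000300 | 0x000034
      = 0xECA334
Bytes: (v>>16)&0xFF=EC, (v>>8)&0xFF=A3, v&0xFF=34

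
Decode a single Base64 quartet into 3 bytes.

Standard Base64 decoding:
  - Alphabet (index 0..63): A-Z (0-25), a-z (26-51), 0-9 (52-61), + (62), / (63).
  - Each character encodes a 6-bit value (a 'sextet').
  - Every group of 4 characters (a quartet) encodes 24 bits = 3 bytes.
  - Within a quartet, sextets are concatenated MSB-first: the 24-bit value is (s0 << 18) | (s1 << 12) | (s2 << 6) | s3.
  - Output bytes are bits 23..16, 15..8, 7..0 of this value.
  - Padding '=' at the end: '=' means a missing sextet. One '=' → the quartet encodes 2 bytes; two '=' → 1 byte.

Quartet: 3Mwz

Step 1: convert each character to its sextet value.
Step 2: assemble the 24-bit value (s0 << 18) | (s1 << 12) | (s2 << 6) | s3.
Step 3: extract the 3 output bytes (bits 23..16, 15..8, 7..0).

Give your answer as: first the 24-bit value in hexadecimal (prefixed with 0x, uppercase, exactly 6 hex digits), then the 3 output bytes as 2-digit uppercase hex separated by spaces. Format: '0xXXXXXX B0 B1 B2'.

Answer: 0xDCCC33 DC CC 33

Derivation:
Sextets: 3=55, M=12, w=48, z=51
24-bit: (55<<18) | (12<<12) | (48<<6) | 51
      = 0xDC0000 | 0x00C000 | 0x000C00 | 0x000033
      = 0xDCCC33
Bytes: (v>>16)&0xFF=DC, (v>>8)&0xFF=CC, v&0xFF=33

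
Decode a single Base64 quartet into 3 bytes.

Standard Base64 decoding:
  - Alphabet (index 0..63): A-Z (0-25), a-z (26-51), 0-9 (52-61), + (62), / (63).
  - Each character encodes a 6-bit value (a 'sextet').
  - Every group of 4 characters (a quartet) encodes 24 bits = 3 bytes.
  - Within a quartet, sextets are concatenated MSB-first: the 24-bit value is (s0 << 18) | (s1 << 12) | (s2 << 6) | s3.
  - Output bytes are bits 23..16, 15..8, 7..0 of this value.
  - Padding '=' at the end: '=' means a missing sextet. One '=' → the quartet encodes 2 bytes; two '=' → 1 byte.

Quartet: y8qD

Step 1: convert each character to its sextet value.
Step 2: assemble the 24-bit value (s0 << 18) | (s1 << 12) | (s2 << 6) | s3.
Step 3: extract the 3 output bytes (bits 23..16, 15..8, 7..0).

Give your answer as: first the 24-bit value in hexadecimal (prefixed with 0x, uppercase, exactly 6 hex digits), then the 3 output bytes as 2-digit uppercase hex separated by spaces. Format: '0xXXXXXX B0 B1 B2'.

Sextets: y=50, 8=60, q=42, D=3
24-bit: (50<<18) | (60<<12) | (42<<6) | 3
      = 0xC80000 | 0x03C000 | 0x000A80 | 0x000003
      = 0xCBCA83
Bytes: (v>>16)&0xFF=CB, (v>>8)&0xFF=CA, v&0xFF=83

Answer: 0xCBCA83 CB CA 83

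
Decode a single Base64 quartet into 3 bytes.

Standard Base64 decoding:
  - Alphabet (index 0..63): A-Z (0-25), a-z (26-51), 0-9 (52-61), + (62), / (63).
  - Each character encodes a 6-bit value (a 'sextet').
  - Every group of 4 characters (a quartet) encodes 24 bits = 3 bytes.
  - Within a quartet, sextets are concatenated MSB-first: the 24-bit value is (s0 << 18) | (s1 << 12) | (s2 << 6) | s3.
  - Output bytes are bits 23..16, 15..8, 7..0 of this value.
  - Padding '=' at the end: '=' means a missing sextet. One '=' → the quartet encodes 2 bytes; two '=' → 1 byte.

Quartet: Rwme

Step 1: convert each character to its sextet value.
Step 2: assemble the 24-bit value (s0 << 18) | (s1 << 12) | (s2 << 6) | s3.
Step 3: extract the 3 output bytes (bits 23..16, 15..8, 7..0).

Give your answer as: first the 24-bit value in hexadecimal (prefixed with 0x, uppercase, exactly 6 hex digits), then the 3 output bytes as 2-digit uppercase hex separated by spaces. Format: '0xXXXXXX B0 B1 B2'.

Sextets: R=17, w=48, m=38, e=30
24-bit: (17<<18) | (48<<12) | (38<<6) | 30
      = 0x440000 | 0x030000 | 0x000980 | 0x00001E
      = 0x47099E
Bytes: (v>>16)&0xFF=47, (v>>8)&0xFF=09, v&0xFF=9E

Answer: 0x47099E 47 09 9E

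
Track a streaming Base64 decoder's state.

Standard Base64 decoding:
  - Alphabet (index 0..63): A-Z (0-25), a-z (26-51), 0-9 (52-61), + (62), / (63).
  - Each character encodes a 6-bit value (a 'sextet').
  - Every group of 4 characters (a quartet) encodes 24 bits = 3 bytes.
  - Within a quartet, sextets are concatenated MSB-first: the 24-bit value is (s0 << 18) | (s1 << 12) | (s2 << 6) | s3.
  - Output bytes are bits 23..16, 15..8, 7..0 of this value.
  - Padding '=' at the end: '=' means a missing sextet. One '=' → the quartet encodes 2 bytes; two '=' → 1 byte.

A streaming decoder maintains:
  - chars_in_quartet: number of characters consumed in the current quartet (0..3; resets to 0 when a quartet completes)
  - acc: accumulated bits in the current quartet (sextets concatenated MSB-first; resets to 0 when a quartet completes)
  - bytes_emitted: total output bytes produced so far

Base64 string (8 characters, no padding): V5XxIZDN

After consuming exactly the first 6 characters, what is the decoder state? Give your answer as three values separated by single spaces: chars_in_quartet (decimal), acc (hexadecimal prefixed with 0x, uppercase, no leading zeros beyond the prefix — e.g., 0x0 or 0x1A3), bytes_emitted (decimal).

After char 0 ('V'=21): chars_in_quartet=1 acc=0x15 bytes_emitted=0
After char 1 ('5'=57): chars_in_quartet=2 acc=0x579 bytes_emitted=0
After char 2 ('X'=23): chars_in_quartet=3 acc=0x15E57 bytes_emitted=0
After char 3 ('x'=49): chars_in_quartet=4 acc=0x5795F1 -> emit 57 95 F1, reset; bytes_emitted=3
After char 4 ('I'=8): chars_in_quartet=1 acc=0x8 bytes_emitted=3
After char 5 ('Z'=25): chars_in_quartet=2 acc=0x219 bytes_emitted=3

Answer: 2 0x219 3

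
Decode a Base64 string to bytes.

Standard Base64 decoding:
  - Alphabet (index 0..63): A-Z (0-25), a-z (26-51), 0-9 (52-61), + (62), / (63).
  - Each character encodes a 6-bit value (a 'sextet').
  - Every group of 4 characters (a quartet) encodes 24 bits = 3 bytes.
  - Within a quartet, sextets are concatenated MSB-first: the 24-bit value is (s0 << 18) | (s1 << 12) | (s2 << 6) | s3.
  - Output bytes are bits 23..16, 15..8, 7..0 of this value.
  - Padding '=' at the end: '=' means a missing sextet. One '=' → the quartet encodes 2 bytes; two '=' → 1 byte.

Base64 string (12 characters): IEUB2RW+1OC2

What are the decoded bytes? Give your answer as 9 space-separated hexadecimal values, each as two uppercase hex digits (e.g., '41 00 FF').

Answer: 20 45 01 D9 15 BE D4 E0 B6

Derivation:
After char 0 ('I'=8): chars_in_quartet=1 acc=0x8 bytes_emitted=0
After char 1 ('E'=4): chars_in_quartet=2 acc=0x204 bytes_emitted=0
After char 2 ('U'=20): chars_in_quartet=3 acc=0x8114 bytes_emitted=0
After char 3 ('B'=1): chars_in_quartet=4 acc=0x204501 -> emit 20 45 01, reset; bytes_emitted=3
After char 4 ('2'=54): chars_in_quartet=1 acc=0x36 bytes_emitted=3
After char 5 ('R'=17): chars_in_quartet=2 acc=0xD91 bytes_emitted=3
After char 6 ('W'=22): chars_in_quartet=3 acc=0x36456 bytes_emitted=3
After char 7 ('+'=62): chars_in_quartet=4 acc=0xD915BE -> emit D9 15 BE, reset; bytes_emitted=6
After char 8 ('1'=53): chars_in_quartet=1 acc=0x35 bytes_emitted=6
After char 9 ('O'=14): chars_in_quartet=2 acc=0xD4E bytes_emitted=6
After char 10 ('C'=2): chars_in_quartet=3 acc=0x35382 bytes_emitted=6
After char 11 ('2'=54): chars_in_quartet=4 acc=0xD4E0B6 -> emit D4 E0 B6, reset; bytes_emitted=9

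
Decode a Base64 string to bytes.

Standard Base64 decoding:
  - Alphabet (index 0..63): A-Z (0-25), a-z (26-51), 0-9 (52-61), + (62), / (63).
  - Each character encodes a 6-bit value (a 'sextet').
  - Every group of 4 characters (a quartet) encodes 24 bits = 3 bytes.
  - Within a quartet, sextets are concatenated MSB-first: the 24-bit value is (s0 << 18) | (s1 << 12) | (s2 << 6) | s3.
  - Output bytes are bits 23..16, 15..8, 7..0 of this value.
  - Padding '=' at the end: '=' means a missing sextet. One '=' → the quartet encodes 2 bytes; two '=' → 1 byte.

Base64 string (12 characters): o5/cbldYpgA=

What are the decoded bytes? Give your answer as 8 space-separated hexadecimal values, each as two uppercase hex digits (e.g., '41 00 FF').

After char 0 ('o'=40): chars_in_quartet=1 acc=0x28 bytes_emitted=0
After char 1 ('5'=57): chars_in_quartet=2 acc=0xA39 bytes_emitted=0
After char 2 ('/'=63): chars_in_quartet=3 acc=0x28E7F bytes_emitted=0
After char 3 ('c'=28): chars_in_quartet=4 acc=0xA39FDC -> emit A3 9F DC, reset; bytes_emitted=3
After char 4 ('b'=27): chars_in_quartet=1 acc=0x1B bytes_emitted=3
After char 5 ('l'=37): chars_in_quartet=2 acc=0x6E5 bytes_emitted=3
After char 6 ('d'=29): chars_in_quartet=3 acc=0x1B95D bytes_emitted=3
After char 7 ('Y'=24): chars_in_quartet=4 acc=0x6E5758 -> emit 6E 57 58, reset; bytes_emitted=6
After char 8 ('p'=41): chars_in_quartet=1 acc=0x29 bytes_emitted=6
After char 9 ('g'=32): chars_in_quartet=2 acc=0xA60 bytes_emitted=6
After char 10 ('A'=0): chars_in_quartet=3 acc=0x29800 bytes_emitted=6
Padding '=': partial quartet acc=0x29800 -> emit A6 00; bytes_emitted=8

Answer: A3 9F DC 6E 57 58 A6 00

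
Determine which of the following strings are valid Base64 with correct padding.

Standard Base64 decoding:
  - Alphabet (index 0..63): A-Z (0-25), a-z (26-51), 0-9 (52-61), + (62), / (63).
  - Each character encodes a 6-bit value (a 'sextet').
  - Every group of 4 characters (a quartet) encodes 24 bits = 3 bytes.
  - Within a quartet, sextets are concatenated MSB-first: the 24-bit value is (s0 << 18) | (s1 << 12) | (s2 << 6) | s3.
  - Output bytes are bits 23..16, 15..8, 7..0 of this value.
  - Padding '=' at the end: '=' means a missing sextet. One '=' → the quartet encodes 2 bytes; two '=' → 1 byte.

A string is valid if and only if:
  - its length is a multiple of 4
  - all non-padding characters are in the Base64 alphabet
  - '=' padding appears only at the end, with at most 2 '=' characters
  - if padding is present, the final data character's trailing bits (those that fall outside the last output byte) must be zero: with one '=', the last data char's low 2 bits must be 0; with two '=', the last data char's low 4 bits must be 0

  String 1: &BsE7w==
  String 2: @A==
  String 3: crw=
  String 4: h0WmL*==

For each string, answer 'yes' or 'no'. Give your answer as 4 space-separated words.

String 1: '&BsE7w==' → invalid (bad char(s): ['&'])
String 2: '@A==' → invalid (bad char(s): ['@'])
String 3: 'crw=' → valid
String 4: 'h0WmL*==' → invalid (bad char(s): ['*'])

Answer: no no yes no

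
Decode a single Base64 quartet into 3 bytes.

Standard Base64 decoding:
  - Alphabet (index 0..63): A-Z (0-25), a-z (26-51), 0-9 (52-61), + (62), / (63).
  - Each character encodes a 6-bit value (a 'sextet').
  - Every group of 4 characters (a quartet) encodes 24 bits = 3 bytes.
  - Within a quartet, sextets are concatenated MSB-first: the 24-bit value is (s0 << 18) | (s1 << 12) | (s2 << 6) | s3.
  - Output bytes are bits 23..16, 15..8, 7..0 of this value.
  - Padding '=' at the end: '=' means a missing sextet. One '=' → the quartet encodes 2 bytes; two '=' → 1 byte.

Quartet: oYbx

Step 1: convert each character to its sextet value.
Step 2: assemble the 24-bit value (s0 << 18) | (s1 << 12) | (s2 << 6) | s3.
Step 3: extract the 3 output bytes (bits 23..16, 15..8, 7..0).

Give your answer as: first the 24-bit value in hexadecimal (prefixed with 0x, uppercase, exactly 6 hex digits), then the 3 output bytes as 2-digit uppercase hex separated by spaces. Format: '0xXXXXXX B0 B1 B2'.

Answer: 0xA186F1 A1 86 F1

Derivation:
Sextets: o=40, Y=24, b=27, x=49
24-bit: (40<<18) | (24<<12) | (27<<6) | 49
      = 0xA00000 | 0x018000 | 0x0006C0 | 0x000031
      = 0xA186F1
Bytes: (v>>16)&0xFF=A1, (v>>8)&0xFF=86, v&0xFF=F1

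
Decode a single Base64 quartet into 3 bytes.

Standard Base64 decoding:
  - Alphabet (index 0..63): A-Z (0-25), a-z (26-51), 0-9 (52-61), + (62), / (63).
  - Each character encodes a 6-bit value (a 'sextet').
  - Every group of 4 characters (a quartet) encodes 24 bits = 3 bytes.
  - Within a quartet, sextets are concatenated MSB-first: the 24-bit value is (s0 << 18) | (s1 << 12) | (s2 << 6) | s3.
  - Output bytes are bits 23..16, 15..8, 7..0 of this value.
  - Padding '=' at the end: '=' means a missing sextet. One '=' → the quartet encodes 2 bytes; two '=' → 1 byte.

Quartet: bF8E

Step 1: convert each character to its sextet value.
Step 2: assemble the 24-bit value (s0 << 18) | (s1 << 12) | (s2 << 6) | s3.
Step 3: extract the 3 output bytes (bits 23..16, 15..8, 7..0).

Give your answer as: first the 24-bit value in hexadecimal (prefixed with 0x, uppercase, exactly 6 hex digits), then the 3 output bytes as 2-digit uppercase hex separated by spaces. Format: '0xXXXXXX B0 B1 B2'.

Sextets: b=27, F=5, 8=60, E=4
24-bit: (27<<18) | (5<<12) | (60<<6) | 4
      = 0x6C0000 | 0x005000 | 0x000F00 | 0x000004
      = 0x6C5F04
Bytes: (v>>16)&0xFF=6C, (v>>8)&0xFF=5F, v&0xFF=04

Answer: 0x6C5F04 6C 5F 04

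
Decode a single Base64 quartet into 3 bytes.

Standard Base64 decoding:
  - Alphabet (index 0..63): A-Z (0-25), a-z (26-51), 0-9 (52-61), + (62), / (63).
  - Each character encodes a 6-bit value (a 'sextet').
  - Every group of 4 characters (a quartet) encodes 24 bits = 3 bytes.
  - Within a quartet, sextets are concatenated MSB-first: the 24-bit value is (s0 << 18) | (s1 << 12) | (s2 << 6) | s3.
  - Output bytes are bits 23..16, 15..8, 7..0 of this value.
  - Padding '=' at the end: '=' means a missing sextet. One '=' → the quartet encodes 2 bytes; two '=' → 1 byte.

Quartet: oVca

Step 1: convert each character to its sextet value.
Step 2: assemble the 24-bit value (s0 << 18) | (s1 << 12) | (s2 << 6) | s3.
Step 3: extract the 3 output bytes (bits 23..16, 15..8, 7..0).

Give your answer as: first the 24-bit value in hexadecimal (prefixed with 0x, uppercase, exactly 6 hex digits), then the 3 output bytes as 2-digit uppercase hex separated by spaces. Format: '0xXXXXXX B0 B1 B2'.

Answer: 0xA1571A A1 57 1A

Derivation:
Sextets: o=40, V=21, c=28, a=26
24-bit: (40<<18) | (21<<12) | (28<<6) | 26
      = 0xA00000 | 0x015000 | 0x000700 | 0x00001A
      = 0xA1571A
Bytes: (v>>16)&0xFF=A1, (v>>8)&0xFF=57, v&0xFF=1A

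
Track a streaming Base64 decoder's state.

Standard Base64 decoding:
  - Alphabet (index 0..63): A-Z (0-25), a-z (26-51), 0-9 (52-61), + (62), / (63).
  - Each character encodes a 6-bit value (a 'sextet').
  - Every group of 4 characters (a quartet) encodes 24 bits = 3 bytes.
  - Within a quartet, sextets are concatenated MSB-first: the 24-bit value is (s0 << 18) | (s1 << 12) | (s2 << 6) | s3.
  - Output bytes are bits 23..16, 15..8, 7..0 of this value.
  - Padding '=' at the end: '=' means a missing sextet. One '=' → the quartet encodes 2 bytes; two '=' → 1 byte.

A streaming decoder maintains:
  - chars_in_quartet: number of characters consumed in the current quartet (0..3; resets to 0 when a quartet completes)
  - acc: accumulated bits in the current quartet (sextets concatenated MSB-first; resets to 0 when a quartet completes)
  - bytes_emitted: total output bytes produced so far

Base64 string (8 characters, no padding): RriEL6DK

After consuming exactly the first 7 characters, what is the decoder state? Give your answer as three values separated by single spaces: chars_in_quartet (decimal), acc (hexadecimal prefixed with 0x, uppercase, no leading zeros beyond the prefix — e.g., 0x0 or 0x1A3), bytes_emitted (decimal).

After char 0 ('R'=17): chars_in_quartet=1 acc=0x11 bytes_emitted=0
After char 1 ('r'=43): chars_in_quartet=2 acc=0x46B bytes_emitted=0
After char 2 ('i'=34): chars_in_quartet=3 acc=0x11AE2 bytes_emitted=0
After char 3 ('E'=4): chars_in_quartet=4 acc=0x46B884 -> emit 46 B8 84, reset; bytes_emitted=3
After char 4 ('L'=11): chars_in_quartet=1 acc=0xB bytes_emitted=3
After char 5 ('6'=58): chars_in_quartet=2 acc=0x2FA bytes_emitted=3
After char 6 ('D'=3): chars_in_quartet=3 acc=0xBE83 bytes_emitted=3

Answer: 3 0xBE83 3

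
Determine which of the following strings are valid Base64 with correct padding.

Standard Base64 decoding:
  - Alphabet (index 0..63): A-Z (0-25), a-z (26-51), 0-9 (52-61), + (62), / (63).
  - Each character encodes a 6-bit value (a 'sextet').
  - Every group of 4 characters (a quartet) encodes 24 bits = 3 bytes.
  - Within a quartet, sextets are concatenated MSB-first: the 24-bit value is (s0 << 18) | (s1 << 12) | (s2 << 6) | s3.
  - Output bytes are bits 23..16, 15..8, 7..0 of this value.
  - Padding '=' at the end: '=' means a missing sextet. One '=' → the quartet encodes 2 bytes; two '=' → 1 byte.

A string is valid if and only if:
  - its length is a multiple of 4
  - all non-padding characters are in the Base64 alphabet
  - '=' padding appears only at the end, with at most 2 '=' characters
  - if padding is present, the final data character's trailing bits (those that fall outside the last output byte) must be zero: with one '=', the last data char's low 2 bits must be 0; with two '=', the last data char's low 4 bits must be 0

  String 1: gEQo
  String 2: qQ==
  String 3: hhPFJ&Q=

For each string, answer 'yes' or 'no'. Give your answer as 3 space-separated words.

String 1: 'gEQo' → valid
String 2: 'qQ==' → valid
String 3: 'hhPFJ&Q=' → invalid (bad char(s): ['&'])

Answer: yes yes no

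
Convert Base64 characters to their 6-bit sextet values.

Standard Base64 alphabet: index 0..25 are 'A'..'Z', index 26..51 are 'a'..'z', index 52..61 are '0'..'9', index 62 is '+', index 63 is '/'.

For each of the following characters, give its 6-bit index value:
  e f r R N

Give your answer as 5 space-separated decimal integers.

Answer: 30 31 43 17 13

Derivation:
'e': a..z range, 26 + ord('e') − ord('a') = 30
'f': a..z range, 26 + ord('f') − ord('a') = 31
'r': a..z range, 26 + ord('r') − ord('a') = 43
'R': A..Z range, ord('R') − ord('A') = 17
'N': A..Z range, ord('N') − ord('A') = 13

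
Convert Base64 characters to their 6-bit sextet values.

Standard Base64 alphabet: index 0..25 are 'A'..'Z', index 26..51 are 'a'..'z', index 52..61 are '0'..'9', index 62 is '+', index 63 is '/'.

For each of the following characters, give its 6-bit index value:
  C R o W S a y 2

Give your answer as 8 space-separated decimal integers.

Answer: 2 17 40 22 18 26 50 54

Derivation:
'C': A..Z range, ord('C') − ord('A') = 2
'R': A..Z range, ord('R') − ord('A') = 17
'o': a..z range, 26 + ord('o') − ord('a') = 40
'W': A..Z range, ord('W') − ord('A') = 22
'S': A..Z range, ord('S') − ord('A') = 18
'a': a..z range, 26 + ord('a') − ord('a') = 26
'y': a..z range, 26 + ord('y') − ord('a') = 50
'2': 0..9 range, 52 + ord('2') − ord('0') = 54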